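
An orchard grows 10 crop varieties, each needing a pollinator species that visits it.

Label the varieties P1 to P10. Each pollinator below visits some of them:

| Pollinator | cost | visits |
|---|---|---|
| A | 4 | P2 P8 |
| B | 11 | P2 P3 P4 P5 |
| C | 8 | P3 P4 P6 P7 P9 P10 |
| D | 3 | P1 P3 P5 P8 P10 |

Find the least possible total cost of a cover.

A, C, D together cover every variety (A ∪ C ∪ D = {P1, P2, P3, P4, P5, P6, P7, P8, P9, P10}); total cost 4 + 8 + 3 = 15.
No covering selection has total cost below 15.

15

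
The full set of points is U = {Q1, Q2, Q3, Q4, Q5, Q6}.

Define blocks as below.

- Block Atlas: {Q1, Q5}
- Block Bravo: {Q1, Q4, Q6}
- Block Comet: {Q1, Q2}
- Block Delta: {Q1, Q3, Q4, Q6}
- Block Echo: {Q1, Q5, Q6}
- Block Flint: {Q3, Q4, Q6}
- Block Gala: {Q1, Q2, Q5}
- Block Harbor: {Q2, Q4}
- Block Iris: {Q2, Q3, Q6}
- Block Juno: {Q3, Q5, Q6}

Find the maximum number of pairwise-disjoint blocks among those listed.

2

Atlas, Harbor are pairwise disjoint (Atlas={Q1,Q5}; Harbor={Q2,Q4}).
Every remaining block overlaps one of these, and no 3 of the listed blocks are pairwise disjoint, so 2 is the maximum.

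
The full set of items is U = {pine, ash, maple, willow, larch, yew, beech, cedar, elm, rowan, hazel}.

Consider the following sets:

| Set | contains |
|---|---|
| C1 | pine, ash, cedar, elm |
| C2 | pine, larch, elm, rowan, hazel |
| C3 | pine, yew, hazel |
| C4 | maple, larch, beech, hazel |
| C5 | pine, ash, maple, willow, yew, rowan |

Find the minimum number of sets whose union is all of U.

C1 and C4 and C5 together: C1 ∪ C4 ∪ C5 = {pine, ash, maple, willow, larch, yew, beech, cedar, elm, rowan, hazel} — every item is covered.
Only C5 contains willow, so C5 is forced; the remaining 5 items need at least 2 more sets (each remaining set adds at most 3) — so at least 3 sets are needed, and 3 is optimal.

3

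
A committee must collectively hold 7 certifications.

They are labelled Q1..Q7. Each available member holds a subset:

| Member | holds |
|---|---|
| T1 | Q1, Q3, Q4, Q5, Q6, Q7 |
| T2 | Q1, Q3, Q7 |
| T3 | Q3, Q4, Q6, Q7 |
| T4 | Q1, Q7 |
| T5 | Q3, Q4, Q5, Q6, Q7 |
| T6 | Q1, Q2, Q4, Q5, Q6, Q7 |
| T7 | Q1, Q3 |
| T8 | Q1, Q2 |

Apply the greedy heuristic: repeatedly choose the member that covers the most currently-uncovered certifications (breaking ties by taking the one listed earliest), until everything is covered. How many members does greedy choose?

2

Greedy: pick T1 (covers 6 new) → pick T6 (covers 1 new). Total picks: 2.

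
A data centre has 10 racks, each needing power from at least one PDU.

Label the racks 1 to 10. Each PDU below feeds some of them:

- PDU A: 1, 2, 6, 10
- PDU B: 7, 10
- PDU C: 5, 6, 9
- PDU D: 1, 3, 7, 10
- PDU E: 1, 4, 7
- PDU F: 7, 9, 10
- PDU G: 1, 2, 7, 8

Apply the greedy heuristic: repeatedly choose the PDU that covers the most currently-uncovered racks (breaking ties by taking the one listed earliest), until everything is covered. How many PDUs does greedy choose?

5

Greedy: pick A (covers 4 new) → pick C (covers 2 new) → pick D (covers 2 new) → pick E (covers 1 new) → pick G (covers 1 new). Total picks: 5.
(The true minimum cover uses only 4 PDUs, so greedy is not optimal here.)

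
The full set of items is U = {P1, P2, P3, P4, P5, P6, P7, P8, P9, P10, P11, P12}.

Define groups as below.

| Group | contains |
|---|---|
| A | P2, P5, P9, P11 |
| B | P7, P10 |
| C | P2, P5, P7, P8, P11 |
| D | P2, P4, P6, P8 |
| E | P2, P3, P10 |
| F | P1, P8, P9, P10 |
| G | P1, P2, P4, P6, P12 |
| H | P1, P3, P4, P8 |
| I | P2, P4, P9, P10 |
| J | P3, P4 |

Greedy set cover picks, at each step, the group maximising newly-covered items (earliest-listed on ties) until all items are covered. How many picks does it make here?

4

Greedy: pick C (covers 5 new) → pick G (covers 4 new) → pick E (covers 2 new) → pick A (covers 1 new). Total picks: 4.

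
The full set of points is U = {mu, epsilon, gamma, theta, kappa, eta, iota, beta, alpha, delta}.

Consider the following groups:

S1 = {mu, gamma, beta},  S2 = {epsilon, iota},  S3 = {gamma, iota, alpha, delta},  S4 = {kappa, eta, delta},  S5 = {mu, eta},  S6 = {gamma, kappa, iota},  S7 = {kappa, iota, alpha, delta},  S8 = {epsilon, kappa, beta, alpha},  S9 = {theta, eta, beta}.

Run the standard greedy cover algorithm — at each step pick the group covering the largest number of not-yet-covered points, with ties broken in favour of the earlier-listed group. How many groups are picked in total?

4

Greedy: pick S3 (covers 4 new) → pick S8 (covers 3 new) → pick S5 (covers 2 new) → pick S9 (covers 1 new). Total picks: 4.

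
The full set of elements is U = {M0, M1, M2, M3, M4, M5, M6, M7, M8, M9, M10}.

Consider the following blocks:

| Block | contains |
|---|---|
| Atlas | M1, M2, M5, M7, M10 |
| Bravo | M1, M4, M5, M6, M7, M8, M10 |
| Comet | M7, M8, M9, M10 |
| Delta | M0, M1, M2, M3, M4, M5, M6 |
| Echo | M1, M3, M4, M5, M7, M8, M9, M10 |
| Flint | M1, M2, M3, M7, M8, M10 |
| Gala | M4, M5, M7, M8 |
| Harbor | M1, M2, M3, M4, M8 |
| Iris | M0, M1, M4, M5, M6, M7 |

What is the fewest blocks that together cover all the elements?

2

Comet and Delta together: Comet ∪ Delta = {M0, M1, M2, M3, M4, M5, M6, M7, M8, M9, M10} — every element is covered.
No single block has all 11 elements (the largest, Echo, has 8), so 2 is optimal.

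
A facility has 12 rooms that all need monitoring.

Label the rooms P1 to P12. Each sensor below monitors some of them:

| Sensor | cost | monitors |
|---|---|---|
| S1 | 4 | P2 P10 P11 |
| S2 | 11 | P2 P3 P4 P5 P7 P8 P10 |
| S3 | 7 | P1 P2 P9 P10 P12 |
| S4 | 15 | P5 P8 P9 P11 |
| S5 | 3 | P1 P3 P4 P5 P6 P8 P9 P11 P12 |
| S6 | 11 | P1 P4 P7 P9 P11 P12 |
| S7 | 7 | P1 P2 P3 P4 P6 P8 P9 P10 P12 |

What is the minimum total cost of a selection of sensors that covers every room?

S2, S5 together cover every room (S2 ∪ S5 = {P1, P2, P3, P4, P5, P6, P7, P8, P9, P10, P11, P12}); total cost 11 + 3 = 14.
The greedy pick S5, S1, S2 costs 18; no covering selection beats 14.

14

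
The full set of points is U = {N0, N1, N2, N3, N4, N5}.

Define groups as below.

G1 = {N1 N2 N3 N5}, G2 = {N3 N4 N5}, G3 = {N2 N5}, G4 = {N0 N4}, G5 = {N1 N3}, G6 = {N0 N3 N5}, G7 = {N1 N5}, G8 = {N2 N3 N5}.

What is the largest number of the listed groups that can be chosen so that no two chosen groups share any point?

3

G3, G4, G5 are pairwise disjoint (G3={N2,N5}; G4={N0,N4}; G5={N1,N3}).
Every remaining group overlaps one of these, and no 4 of the listed groups are pairwise disjoint, so 3 is the maximum.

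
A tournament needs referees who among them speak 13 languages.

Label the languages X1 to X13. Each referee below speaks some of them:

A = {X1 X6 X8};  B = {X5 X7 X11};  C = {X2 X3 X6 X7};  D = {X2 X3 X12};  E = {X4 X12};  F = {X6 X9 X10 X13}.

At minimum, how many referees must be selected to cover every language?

Take {A, B, C, E, F}. Their union is {X1, X2, X3, X4, X5, X6, X7, X8, X9, X10, X11, X12, X13}, which is all 13 languages.
Only A contains X1, so A is forced; the remaining 10 languages need at least 4 more referees (each remaining referee adds at most 3) — so at least 5 referees are needed, and 5 is optimal.

5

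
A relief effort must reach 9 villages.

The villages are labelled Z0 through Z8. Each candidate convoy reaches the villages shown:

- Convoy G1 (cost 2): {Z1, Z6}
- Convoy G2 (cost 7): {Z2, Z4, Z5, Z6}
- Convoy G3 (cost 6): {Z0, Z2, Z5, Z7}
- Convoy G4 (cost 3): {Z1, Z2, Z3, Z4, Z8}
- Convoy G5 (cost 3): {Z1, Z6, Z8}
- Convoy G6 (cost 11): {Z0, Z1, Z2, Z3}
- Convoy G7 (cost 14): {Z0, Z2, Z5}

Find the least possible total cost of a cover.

G1, G3, G4 together cover every village (G1 ∪ G3 ∪ G4 = {Z0, Z1, Z2, Z3, Z4, Z5, Z6, Z7, Z8}); total cost 2 + 6 + 3 = 11.
No covering selection has total cost below 11.

11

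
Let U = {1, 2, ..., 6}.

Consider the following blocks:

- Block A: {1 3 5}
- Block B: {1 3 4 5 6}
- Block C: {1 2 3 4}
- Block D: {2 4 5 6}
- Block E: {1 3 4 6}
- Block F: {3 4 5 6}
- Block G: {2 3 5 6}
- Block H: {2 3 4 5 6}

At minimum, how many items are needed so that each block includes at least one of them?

2

Take T = {1, 6}. Each listed block contains at least one of these, so T is a hitting set of size 2.
No single item lies in every block, so at least 2 are needed and 2 is optimal.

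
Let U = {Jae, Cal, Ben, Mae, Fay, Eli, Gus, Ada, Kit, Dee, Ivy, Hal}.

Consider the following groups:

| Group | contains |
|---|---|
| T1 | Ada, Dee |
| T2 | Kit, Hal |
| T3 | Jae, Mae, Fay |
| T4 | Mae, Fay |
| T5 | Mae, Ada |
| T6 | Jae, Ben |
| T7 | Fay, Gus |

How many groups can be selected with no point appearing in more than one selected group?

4

T2, T5, T6, T7 are pairwise disjoint (T2={Kit,Hal}; T5={Mae,Ada}; T6={Jae,Ben}; T7={Fay,Gus}).
Every remaining group overlaps one of these, and no 5 of the listed groups are pairwise disjoint, so 4 is the maximum.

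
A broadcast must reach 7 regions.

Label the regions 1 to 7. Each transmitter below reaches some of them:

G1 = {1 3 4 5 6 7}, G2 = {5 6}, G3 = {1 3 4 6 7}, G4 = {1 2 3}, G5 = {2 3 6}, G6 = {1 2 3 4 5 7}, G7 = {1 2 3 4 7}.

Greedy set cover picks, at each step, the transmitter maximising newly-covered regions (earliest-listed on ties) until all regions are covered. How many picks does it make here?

2

Greedy: pick G1 (covers 6 new) → pick G4 (covers 1 new). Total picks: 2.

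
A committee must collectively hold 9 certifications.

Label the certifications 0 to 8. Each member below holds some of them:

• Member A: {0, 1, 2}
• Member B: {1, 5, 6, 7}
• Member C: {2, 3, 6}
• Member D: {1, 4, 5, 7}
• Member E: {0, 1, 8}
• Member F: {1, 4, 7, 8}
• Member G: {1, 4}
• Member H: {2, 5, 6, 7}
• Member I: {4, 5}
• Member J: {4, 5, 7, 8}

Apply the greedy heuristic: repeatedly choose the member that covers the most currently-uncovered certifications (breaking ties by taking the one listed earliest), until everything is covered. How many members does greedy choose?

Greedy: pick B (covers 4 new) → pick A (covers 2 new) → pick F (covers 2 new) → pick C (covers 1 new). Total picks: 4.
(The true minimum cover uses only 3 members, so greedy is not optimal here.)

4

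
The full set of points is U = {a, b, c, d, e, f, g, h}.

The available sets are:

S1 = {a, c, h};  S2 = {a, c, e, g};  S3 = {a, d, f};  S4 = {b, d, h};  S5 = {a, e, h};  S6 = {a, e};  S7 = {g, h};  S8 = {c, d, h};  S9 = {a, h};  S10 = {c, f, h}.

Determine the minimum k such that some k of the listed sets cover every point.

S2, S3, and S4 cover everything between them: the union {a, b, c, d, e, f, g, h} is all of U.
Only S4 contains b, so S4 is forced; the remaining 5 points need at least 2 more sets (each remaining set adds at most 4) — so at least 3 sets are needed, and 3 is optimal.

3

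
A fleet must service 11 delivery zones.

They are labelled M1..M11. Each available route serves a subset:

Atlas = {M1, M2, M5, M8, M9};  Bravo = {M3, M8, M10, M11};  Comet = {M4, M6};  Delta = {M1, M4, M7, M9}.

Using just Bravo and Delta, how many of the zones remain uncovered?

Union of Bravo, Delta = {M1, M3, M4, M7, M8, M9, M10, M11}.
Not covered: M2, M5, M6 — 3 zones.

3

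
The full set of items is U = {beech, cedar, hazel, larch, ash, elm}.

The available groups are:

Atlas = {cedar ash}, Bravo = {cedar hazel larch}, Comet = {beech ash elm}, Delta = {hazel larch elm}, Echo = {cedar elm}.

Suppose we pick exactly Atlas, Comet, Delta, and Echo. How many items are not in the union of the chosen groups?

Union of Atlas, Comet, Delta, Echo = {beech, cedar, hazel, larch, ash, elm} — that's every item, so 0 are uncovered.

0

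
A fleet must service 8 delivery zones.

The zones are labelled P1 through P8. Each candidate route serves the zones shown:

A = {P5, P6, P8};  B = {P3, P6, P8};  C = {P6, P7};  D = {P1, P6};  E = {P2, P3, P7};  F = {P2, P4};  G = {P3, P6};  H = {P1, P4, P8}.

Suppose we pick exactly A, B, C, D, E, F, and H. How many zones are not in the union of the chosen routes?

0

Union of A, B, C, D, E, F, H = {P1, P2, P3, P4, P5, P6, P7, P8} — that's every zone, so 0 are uncovered.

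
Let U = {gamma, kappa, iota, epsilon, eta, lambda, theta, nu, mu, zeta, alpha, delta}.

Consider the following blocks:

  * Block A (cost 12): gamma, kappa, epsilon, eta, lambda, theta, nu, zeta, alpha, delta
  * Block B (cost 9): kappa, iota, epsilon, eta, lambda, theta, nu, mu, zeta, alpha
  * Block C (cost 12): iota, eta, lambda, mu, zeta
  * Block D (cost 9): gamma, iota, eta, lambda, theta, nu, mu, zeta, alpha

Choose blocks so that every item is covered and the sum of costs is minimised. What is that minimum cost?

21

A, D together cover every item (A ∪ D = {gamma, kappa, iota, epsilon, eta, lambda, theta, nu, mu, zeta, alpha, delta}); total cost 12 + 9 = 21.
No covering selection has total cost below 21.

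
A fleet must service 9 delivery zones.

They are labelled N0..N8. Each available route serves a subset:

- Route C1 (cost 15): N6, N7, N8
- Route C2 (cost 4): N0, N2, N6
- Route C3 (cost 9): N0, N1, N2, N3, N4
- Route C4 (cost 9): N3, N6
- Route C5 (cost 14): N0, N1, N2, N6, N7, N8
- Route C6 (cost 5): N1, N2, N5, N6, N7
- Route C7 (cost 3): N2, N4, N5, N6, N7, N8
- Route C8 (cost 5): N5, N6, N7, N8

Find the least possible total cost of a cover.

C3, C7 together cover every zone (C3 ∪ C7 = {N0, N1, N2, N3, N4, N5, N6, N7, N8}); total cost 9 + 3 = 12.
No covering selection has total cost below 12.

12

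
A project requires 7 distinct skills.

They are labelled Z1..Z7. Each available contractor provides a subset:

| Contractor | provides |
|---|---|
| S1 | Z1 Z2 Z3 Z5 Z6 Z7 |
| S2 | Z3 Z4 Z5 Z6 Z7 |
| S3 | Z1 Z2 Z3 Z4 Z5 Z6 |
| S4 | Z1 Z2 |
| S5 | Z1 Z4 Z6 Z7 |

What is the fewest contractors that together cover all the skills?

Take {S1, S3}. Their union is {Z1, Z2, Z3, Z4, Z5, Z6, Z7}, which is all 7 skills.
No single contractor has all 7 skills (the largest, S1, has 6), so 2 is optimal.

2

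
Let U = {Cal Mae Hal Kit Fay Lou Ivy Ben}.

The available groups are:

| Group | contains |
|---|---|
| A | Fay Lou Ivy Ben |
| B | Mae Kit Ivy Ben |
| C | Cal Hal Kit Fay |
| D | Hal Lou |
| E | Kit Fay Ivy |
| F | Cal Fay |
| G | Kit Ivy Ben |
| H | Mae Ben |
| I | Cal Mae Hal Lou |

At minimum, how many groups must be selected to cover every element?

A, C, and H cover everything between them: the union {Cal, Mae, Hal, Kit, Fay, Lou, Ivy, Ben} is all of U.
No 2 of the 9 groups cover everything (all 36 combinations miss at least one element), so 3 is optimal.

3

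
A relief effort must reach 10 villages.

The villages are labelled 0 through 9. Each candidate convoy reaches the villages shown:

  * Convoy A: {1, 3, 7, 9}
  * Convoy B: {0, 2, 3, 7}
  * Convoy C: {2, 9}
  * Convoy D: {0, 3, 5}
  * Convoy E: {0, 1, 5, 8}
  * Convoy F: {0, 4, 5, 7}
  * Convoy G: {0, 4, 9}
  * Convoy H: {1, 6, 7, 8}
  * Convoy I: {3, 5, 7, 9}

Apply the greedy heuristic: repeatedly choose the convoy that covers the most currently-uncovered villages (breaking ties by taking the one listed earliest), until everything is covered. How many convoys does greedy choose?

5

Greedy: pick A (covers 4 new) → pick E (covers 3 new) → pick B (covers 1 new) → pick F (covers 1 new) → pick H (covers 1 new). Total picks: 5.
(The true minimum cover uses only 4 convoys, so greedy is not optimal here.)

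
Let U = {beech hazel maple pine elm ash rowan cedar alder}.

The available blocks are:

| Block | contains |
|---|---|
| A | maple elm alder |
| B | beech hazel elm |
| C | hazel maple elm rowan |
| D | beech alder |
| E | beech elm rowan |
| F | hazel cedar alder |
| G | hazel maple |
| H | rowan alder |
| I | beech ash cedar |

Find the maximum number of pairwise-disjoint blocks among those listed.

3

G, H, I are pairwise disjoint (G={hazel,maple}; H={rowan,alder}; I={beech,ash,cedar}).
Every remaining block overlaps one of these, and no 4 of the listed blocks are pairwise disjoint, so 3 is the maximum.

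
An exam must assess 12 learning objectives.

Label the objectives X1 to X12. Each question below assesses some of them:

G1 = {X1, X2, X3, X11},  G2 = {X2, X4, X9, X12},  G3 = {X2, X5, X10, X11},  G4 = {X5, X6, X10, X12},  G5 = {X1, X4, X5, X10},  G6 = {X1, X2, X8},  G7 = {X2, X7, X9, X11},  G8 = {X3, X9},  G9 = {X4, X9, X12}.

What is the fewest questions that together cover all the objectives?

G4 and G6 and G7 and G8 and G9 together: G4 ∪ G6 ∪ G7 ∪ G8 ∪ G9 = {X1, X2, X3, X4, X5, X6, X7, X8, X9, X10, X11, X12} — every objective is covered.
No 4 of the 9 questions cover everything (all 126 combinations miss at least one objective), so 5 is optimal.

5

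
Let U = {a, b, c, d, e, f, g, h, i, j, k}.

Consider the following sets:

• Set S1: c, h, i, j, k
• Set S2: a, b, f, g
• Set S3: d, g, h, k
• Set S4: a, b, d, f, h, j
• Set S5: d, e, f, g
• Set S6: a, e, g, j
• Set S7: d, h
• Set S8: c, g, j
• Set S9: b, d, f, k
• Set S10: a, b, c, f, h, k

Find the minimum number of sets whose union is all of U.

3

S1, S4, and S5 cover everything between them: the union {a, b, c, d, e, f, g, h, i, j, k} is all of U.
Only S1 contains i, so S1 is forced; the remaining 6 points need at least 2 more sets (each remaining set adds at most 4) — so at least 3 sets are needed, and 3 is optimal.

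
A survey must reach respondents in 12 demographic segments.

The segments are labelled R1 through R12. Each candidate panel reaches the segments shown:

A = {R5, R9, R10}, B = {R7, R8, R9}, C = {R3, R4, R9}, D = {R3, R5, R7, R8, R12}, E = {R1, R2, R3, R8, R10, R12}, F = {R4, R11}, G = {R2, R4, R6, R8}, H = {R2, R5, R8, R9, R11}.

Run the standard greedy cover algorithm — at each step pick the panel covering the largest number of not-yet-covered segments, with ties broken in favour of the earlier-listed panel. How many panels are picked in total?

Greedy: pick E (covers 6 new) → pick H (covers 3 new) → pick G (covers 2 new) → pick B (covers 1 new). Total picks: 4.

4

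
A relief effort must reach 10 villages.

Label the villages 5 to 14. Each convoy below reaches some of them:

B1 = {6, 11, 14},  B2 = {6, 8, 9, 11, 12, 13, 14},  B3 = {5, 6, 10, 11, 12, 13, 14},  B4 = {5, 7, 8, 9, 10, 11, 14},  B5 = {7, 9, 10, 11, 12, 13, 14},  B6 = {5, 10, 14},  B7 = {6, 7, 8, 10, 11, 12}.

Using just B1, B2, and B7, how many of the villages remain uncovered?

1

Union of B1, B2, B7 = {6, 7, 8, 9, 10, 11, 12, 13, 14}.
Not covered: 5 — 1 village.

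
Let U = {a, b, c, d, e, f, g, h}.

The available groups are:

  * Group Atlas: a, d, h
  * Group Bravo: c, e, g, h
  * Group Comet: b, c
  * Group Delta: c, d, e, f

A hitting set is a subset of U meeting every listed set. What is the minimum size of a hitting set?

The 2 points {a, c} hit every group.
The groups Atlas, Comet are pairwise disjoint, so any hitting set needs a separate point for each — at least 2. Hence 2 is optimal.

2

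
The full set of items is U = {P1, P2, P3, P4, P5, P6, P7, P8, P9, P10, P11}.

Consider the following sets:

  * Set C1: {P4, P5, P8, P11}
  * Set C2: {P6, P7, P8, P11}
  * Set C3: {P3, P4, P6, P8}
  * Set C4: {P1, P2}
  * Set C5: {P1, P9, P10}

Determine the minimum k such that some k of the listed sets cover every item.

C1, C2, C3, C4, and C5 cover everything between them: the union {P1, P2, P3, P4, P5, P6, P7, P8, P9, P10, P11} is all of U.
No 4 of the 5 sets cover everything (all 5 combinations miss at least one item), so 5 is optimal.

5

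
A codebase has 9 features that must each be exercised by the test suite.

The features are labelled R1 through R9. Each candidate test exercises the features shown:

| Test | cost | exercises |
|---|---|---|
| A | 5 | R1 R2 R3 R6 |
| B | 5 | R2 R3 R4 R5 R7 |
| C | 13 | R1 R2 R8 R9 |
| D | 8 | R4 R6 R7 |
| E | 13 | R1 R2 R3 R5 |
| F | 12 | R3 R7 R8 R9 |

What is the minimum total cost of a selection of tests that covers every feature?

A, B, F together cover every feature (A ∪ B ∪ F = {R1, R2, R3, R4, R5, R6, R7, R8, R9}); total cost 5 + 5 + 12 = 22.
No covering selection has total cost below 22.

22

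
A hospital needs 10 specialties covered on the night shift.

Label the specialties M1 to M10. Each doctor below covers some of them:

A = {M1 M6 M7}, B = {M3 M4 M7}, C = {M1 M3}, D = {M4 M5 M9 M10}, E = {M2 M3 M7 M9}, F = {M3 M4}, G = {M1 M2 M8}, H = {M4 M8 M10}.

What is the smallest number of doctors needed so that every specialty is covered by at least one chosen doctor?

4

A and C and D and G together: A ∪ C ∪ D ∪ G = {M1, M2, M3, M4, M5, M6, M7, M8, M9, M10} — every specialty is covered.
No 3 of the 8 doctors cover everything (all 56 combinations miss at least one specialty), so 4 is optimal.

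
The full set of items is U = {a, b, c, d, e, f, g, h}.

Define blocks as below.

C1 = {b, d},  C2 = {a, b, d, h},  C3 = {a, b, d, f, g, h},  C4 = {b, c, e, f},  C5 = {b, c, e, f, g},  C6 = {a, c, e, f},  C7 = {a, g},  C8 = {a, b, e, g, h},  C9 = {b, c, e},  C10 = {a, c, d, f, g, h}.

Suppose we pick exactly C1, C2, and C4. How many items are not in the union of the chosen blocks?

1

Union of C1, C2, C4 = {a, b, c, d, e, f, h}.
Not covered: g — 1 item.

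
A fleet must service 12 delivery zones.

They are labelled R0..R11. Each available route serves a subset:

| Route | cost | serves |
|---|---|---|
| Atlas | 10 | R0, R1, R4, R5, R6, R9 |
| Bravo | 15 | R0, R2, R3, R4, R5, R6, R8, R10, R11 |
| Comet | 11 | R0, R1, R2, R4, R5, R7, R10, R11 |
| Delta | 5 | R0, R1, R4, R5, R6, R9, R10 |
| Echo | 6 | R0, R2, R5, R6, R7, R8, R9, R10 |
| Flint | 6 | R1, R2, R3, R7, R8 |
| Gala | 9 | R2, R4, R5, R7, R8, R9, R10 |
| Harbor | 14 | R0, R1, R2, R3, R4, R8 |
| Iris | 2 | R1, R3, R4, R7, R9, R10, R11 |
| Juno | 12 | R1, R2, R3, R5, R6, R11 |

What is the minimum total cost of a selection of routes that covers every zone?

8

Echo, Iris together cover every zone (Echo ∪ Iris = {R0, R1, R2, R3, R4, R5, R6, R7, R8, R9, R10, R11}); total cost 6 + 2 = 8.
No covering selection has total cost below 8.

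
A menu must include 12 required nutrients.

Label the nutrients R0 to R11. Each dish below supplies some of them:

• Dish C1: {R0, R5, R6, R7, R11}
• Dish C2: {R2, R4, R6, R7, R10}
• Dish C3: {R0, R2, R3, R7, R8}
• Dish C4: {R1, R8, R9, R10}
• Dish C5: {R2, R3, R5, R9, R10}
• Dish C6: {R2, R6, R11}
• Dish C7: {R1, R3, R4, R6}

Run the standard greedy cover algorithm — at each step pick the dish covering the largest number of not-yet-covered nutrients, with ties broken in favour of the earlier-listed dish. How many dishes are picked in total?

4

Greedy: pick C1 (covers 5 new) → pick C4 (covers 4 new) → pick C2 (covers 2 new) → pick C3 (covers 1 new). Total picks: 4.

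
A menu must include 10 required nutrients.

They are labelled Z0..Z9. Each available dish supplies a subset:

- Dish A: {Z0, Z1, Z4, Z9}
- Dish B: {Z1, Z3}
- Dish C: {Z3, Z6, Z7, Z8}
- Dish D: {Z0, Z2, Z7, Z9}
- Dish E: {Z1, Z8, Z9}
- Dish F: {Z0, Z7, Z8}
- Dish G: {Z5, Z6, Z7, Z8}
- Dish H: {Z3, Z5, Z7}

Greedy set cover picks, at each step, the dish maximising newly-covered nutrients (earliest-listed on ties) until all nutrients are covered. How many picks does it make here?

Greedy: pick A (covers 4 new) → pick C (covers 4 new) → pick D (covers 1 new) → pick G (covers 1 new). Total picks: 4.

4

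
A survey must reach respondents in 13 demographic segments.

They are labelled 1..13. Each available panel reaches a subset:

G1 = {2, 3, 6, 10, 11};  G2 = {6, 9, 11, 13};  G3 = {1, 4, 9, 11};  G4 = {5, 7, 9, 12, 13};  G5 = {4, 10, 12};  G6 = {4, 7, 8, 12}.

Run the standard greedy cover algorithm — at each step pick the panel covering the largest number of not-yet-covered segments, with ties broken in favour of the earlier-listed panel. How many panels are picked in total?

Greedy: pick G1 (covers 5 new) → pick G4 (covers 5 new) → pick G3 (covers 2 new) → pick G6 (covers 1 new). Total picks: 4.

4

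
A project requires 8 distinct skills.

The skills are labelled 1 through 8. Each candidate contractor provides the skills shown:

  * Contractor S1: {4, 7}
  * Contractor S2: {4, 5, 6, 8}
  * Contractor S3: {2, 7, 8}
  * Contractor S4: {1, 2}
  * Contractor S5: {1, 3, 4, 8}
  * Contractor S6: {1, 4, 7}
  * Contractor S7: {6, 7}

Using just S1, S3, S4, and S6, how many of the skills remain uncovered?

Union of S1, S3, S4, S6 = {1, 2, 4, 7, 8}.
Not covered: 3, 5, 6 — 3 skills.

3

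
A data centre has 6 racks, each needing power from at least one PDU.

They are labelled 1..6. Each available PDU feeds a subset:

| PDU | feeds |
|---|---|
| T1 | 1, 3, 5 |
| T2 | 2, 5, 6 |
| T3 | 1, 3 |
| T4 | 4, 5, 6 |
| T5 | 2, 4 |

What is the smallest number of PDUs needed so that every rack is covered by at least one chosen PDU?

3

Take {T2, T3, T5}. Their union is {1, 2, 3, 4, 5, 6}, which is all 6 racks.
No 2 of the 5 PDUs cover everything (all 10 combinations miss at least one rack), so 3 is optimal.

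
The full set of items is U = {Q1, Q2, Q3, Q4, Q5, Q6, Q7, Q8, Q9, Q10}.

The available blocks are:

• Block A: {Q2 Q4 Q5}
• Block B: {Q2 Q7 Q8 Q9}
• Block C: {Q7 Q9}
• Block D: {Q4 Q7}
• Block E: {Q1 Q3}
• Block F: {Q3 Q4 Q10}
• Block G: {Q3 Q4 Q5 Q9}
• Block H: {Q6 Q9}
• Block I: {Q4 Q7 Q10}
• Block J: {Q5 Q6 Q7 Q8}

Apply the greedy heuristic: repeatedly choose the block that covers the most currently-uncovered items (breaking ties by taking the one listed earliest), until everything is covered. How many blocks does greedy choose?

4

Greedy: pick B (covers 4 new) → pick F (covers 3 new) → pick J (covers 2 new) → pick E (covers 1 new). Total picks: 4.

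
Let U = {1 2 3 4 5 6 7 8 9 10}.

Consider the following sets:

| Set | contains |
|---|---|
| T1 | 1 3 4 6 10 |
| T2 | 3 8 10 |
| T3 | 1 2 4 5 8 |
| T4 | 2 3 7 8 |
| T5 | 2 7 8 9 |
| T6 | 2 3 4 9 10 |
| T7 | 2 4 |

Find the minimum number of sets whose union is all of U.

3

T1, T3, and T5 cover everything between them: the union {1, 2, 3, 4, 5, 6, 7, 8, 9, 10} is all of U.
Only T3 contains 5, so T3 is forced; the remaining 5 elements need at least 2 more sets (each remaining set adds at most 3) — so at least 3 sets are needed, and 3 is optimal.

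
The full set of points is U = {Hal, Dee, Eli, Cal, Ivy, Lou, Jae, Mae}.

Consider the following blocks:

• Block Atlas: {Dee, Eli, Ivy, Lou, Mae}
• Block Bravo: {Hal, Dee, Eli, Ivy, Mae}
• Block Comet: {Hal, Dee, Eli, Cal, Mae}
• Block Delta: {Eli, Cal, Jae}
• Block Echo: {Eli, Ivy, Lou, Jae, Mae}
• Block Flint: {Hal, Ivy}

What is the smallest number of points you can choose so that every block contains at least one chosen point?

2

H = {Eli, Ivy} meets every block (each contains at least one member of H), and |H| = 2.
The blocks Delta, Flint are pairwise disjoint, so any hitting set needs a separate point for each — at least 2. Hence 2 is optimal.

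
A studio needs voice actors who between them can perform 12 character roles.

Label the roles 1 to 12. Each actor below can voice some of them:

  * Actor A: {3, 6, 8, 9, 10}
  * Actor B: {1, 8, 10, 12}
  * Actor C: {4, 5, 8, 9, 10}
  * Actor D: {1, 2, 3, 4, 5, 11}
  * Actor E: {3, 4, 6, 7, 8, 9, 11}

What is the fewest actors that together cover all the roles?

3

Take {B, D, E}. Their union is {1, 2, 3, 4, 5, 6, 7, 8, 9, 10, 11, 12}, which is all 12 roles.
Only D contains 2, so D is forced; the remaining 6 roles need at least 2 more actors (each remaining actor adds at most 4) — so at least 3 actors are needed, and 3 is optimal.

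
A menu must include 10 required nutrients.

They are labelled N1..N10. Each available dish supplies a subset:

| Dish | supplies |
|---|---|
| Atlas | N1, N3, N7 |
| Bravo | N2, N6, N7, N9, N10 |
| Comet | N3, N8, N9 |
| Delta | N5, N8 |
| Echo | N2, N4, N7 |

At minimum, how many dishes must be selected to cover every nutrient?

Atlas and Bravo and Delta and Echo together: Atlas ∪ Bravo ∪ Delta ∪ Echo = {N1, N2, N3, N4, N5, N6, N7, N8, N9, N10} — every nutrient is covered.
Only Echo contains N4, so Echo is forced; the remaining 7 nutrients need at least 3 more dishes (each remaining dish adds at most 3) — so at least 4 dishes are needed, and 4 is optimal.

4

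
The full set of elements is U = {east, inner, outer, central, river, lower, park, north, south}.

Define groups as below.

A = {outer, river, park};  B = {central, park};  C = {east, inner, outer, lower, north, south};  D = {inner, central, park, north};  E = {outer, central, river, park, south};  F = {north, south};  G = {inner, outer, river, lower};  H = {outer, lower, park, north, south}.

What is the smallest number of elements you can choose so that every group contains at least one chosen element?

The 3 elements {river, park, south} hit every group.
The groups B, F, G are pairwise disjoint, so any hitting set needs a separate element for each — at least 3. Hence 3 is optimal.

3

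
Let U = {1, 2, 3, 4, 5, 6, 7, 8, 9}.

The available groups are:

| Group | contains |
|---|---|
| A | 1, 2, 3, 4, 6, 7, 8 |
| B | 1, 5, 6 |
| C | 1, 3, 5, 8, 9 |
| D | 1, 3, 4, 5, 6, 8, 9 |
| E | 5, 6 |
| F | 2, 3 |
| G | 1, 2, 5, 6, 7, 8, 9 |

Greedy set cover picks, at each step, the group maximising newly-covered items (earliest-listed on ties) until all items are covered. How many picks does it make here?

2

Greedy: pick A (covers 7 new) → pick C (covers 2 new). Total picks: 2.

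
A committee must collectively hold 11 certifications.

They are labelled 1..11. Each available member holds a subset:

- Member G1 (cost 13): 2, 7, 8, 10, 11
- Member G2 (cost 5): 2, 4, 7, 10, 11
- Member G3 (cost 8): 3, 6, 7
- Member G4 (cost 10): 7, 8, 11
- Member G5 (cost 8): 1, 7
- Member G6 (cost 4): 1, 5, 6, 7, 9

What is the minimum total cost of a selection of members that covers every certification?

27

G2, G3, G4, G6 together cover every certification (G2 ∪ G3 ∪ G4 ∪ G6 = {1, 2, 3, 4, 5, 6, 7, 8, 9, 10, 11}); total cost 5 + 8 + 10 + 4 = 27.
No covering selection has total cost below 27.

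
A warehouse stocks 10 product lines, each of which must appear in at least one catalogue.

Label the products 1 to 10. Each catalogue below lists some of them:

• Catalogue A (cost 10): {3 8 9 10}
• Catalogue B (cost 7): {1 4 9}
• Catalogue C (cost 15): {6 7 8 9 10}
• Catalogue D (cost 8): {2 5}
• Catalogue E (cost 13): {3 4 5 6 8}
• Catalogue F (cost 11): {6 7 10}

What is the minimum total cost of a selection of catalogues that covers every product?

36

A, B, D, F together cover every product (A ∪ B ∪ D ∪ F = {1, 2, 3, 4, 5, 6, 7, 8, 9, 10}); total cost 10 + 7 + 8 + 11 = 36.
The greedy pick B, E, F, D costs 39; no covering selection beats 36.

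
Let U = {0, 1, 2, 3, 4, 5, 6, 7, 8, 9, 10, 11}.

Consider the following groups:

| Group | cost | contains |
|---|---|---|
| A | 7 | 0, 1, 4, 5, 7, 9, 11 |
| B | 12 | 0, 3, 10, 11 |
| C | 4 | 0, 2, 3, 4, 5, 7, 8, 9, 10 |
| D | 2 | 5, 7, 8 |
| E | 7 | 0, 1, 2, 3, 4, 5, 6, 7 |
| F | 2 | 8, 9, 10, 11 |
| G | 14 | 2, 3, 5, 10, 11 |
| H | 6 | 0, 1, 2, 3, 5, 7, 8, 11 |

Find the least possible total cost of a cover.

E, F together cover every point (E ∪ F = {0, 1, 2, 3, 4, 5, 6, 7, 8, 9, 10, 11}); total cost 7 + 2 = 9.
The greedy pick C, F, E costs 13; no covering selection beats 9.

9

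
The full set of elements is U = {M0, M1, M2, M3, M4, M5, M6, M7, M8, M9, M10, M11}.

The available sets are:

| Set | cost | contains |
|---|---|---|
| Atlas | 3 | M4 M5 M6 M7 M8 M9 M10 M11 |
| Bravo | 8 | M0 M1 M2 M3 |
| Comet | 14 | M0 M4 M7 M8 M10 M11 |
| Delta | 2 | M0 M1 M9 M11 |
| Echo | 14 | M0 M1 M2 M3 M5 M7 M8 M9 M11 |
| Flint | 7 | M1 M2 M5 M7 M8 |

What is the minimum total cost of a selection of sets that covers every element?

Atlas, Bravo together cover every element (Atlas ∪ Bravo = {M0, M1, M2, M3, M4, M5, M6, M7, M8, M9, M10, M11}); total cost 3 + 8 = 11.
The greedy pick Atlas, Delta, Bravo costs 13; no covering selection beats 11.

11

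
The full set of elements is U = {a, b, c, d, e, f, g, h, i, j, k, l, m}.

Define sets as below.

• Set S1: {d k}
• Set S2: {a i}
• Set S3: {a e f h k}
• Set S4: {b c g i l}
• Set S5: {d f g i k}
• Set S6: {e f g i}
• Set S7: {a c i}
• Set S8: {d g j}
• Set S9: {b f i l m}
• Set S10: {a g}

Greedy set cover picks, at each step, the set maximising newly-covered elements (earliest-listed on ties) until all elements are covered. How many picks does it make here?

Greedy: pick S3 (covers 5 new) → pick S4 (covers 5 new) → pick S8 (covers 2 new) → pick S9 (covers 1 new). Total picks: 4.

4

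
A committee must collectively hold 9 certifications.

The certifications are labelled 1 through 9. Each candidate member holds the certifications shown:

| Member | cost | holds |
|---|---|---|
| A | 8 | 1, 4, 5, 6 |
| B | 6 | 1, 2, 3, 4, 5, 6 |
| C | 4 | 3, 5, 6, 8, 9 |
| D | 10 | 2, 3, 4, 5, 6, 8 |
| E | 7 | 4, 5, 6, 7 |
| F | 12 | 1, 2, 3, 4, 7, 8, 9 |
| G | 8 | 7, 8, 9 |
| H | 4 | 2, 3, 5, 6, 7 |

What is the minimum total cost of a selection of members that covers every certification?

14

B, C, H together cover every certification (B ∪ C ∪ H = {1, 2, 3, 4, 5, 6, 7, 8, 9}); total cost 6 + 4 + 4 = 14.
No covering selection has total cost below 14.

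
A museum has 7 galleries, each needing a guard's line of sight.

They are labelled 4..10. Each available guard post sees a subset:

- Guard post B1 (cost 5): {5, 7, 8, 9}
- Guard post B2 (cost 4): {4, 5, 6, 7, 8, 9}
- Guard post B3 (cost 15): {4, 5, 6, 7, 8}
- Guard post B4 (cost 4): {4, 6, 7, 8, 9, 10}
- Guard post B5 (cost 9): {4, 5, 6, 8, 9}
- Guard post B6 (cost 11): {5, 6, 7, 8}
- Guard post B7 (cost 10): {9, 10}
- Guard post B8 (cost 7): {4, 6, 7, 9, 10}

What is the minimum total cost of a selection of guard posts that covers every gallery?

B2, B4 together cover every gallery (B2 ∪ B4 = {4, 5, 6, 7, 8, 9, 10}); total cost 4 + 4 = 8.
No covering selection has total cost below 8.

8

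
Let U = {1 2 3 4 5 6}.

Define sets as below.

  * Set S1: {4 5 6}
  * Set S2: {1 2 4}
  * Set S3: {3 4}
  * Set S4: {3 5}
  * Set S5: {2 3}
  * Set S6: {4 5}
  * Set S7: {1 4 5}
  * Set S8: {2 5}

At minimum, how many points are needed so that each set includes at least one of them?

3

H = {3, 4, 5} meets every set (each contains at least one member of H), and |H| = 3.
No choice of 2 points meets every set, so 3 is the minimum.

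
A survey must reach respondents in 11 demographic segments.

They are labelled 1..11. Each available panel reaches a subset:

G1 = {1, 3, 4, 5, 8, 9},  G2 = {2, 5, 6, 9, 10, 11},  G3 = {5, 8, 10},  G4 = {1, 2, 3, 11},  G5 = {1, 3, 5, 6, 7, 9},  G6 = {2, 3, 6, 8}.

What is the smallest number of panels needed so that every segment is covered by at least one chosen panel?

3

Take {G1, G2, G5}. Their union is {1, 2, 3, 4, 5, 6, 7, 8, 9, 10, 11}, which is all 11 segments.
Only G1 contains 4, so G1 is forced; the remaining 5 segments need at least 2 more panels (each remaining panel adds at most 4) — so at least 3 panels are needed, and 3 is optimal.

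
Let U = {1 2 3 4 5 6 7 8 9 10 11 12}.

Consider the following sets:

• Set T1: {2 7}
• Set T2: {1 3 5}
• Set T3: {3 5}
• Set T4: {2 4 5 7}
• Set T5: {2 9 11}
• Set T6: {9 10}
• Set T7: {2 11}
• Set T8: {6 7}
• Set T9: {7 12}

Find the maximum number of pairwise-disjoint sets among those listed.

T2, T6, T7, T8 are pairwise disjoint (T2={1,3,5}; T6={9,10}; T7={2,11}; T8={6,7}).
Every remaining set overlaps one of these, and no 5 of the listed sets are pairwise disjoint, so 4 is the maximum.

4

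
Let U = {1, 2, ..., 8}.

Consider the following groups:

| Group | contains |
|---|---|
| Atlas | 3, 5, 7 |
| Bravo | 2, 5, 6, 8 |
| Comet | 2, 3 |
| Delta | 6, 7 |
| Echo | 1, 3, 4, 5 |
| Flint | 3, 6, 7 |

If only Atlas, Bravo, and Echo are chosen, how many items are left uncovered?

0

Union of Atlas, Bravo, Echo = {1, 2, 3, 4, 5, 6, 7, 8} — that's every item, so 0 are uncovered.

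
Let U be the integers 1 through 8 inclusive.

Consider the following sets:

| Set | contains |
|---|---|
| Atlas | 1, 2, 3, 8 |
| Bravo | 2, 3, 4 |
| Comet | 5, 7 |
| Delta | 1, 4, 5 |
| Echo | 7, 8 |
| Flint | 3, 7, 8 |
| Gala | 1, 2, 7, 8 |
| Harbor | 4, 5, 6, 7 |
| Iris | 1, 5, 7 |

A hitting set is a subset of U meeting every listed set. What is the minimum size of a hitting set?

3

H = {2, 4, 7} meets every set (each contains at least one member of H), and |H| = 3.
No choice of 2 elements meets every set, so 3 is the minimum.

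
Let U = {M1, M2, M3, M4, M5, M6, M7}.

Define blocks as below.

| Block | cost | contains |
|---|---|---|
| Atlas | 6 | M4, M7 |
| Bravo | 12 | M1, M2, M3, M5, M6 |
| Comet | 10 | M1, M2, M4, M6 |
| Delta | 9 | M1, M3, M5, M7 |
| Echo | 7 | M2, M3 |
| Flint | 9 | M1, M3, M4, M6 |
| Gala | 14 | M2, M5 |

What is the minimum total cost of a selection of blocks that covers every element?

Atlas, Bravo together cover every element (Atlas ∪ Bravo = {M1, M2, M3, M4, M5, M6, M7}); total cost 6 + 12 = 18.
The greedy pick Delta, Comet costs 19; no covering selection beats 18.

18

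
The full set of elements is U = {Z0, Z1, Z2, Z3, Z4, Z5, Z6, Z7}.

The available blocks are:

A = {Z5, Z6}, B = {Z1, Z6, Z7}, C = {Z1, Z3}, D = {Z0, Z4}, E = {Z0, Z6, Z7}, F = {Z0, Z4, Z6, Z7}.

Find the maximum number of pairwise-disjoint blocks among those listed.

3

A, C, D are pairwise disjoint (A={Z5,Z6}; C={Z1,Z3}; D={Z0,Z4}).
Every remaining block overlaps one of these, and no 4 of the listed blocks are pairwise disjoint, so 3 is the maximum.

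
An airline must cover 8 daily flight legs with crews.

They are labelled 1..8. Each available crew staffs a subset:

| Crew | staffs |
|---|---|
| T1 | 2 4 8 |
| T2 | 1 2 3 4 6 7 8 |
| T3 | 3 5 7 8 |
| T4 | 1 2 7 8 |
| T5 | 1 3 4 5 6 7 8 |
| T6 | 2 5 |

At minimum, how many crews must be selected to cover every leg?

T2 and T3 together: T2 ∪ T3 = {1, 2, 3, 4, 5, 6, 7, 8} — every leg is covered.
No single crew has all 8 legs (the largest, T2, has 7), so 2 is optimal.

2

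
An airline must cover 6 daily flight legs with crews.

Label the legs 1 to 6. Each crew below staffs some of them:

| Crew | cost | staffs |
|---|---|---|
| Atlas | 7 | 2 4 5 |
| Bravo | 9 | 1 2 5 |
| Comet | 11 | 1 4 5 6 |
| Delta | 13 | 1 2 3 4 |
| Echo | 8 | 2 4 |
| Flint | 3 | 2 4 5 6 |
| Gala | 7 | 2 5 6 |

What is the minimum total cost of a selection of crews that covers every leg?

16

Delta, Flint together cover every leg (Delta ∪ Flint = {1, 2, 3, 4, 5, 6}); total cost 13 + 3 = 16.
No covering selection has total cost below 16.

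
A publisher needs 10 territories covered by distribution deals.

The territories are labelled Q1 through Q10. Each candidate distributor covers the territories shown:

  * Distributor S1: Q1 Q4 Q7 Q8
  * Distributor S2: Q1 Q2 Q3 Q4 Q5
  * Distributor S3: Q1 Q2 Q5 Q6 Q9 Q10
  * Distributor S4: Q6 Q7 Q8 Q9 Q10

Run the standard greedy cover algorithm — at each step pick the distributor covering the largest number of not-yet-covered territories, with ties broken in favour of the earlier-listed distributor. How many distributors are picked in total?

3

Greedy: pick S3 (covers 6 new) → pick S1 (covers 3 new) → pick S2 (covers 1 new). Total picks: 3.
(The true minimum cover uses only 2 distributors, so greedy is not optimal here.)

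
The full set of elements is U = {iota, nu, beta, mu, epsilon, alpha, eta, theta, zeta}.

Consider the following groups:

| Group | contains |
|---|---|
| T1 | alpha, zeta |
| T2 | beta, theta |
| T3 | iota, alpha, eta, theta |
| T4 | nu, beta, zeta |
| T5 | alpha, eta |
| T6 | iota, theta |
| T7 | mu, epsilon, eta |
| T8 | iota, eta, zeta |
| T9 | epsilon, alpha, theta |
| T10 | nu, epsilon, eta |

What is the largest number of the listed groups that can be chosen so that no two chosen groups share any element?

T1, T2, T7 are pairwise disjoint (T1={alpha,zeta}; T2={beta,theta}; T7={mu,epsilon,eta}).
Every remaining group overlaps one of these, and no 4 of the listed groups are pairwise disjoint, so 3 is the maximum.

3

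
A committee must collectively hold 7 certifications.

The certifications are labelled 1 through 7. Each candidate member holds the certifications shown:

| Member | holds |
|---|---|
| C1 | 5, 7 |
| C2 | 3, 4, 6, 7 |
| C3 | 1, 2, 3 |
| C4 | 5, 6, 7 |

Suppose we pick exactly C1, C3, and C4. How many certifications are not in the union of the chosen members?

Union of C1, C3, C4 = {1, 2, 3, 5, 6, 7}.
Not covered: 4 — 1 certification.

1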